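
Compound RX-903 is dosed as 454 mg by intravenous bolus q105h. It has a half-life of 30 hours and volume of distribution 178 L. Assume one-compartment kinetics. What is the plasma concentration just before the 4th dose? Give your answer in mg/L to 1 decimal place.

f = (1/2)^(τ/t½) = (1/2)^(105/30) ≈ 0.0884.
C₀ = D/Vd = 454/178 ≈ 2.551 mg/L.
Before the 4th dose, 3 doses have been given. Superposition: Cmin = C₀·(f + f² + … + f^3).
≈ 2.551 × (0.0884 + 0.0078 + 0.0007) ≈ 2.551 × 0.0969 ≈ 0.247 mg/L.

0.2 mg/L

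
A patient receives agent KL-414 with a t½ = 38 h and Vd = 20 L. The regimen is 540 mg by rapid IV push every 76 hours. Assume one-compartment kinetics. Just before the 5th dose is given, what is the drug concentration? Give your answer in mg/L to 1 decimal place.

9.0 mg/L

f = (1/2)^(τ/t½) = (1/2)^(76/38) ≈ 0.2500.
C₀ = D/Vd = 540/20 ≈ 27.000 mg/L.
Before the 5th dose, 4 doses have been given. Superposition: Cmin = C₀·(f + f² + … + f^4).
≈ 27.000 × (0.2500 + 0.0625 + 0.0156 + 0.0039) ≈ 27.000 × 0.3320 ≈ 8.964 mg/L.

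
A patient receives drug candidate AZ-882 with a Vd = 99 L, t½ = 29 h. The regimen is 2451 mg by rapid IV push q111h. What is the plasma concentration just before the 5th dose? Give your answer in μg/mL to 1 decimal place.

1.9 μg/mL

f = (1/2)^(τ/t½) = (1/2)^(111/29) ≈ 0.0704.
C₀ = D/Vd = 2451/99 ≈ 24.758 μg/mL.
Before the 5th dose, 4 doses have been given. Superposition: Cmin = C₀·(f + f² + … + f^4).
≈ 24.758 × (0.0704 + 0.0050 + 0.0003 + 0.0000) ≈ 24.758 × 0.0757 ≈ 1.874 μg/mL.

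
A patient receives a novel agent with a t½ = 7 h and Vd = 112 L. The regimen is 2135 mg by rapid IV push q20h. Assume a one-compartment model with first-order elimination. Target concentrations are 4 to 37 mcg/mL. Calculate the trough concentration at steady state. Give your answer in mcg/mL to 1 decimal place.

Over one 20-h interval, 20/7 ≈ 2.8571 half-lives elapse, leaving f ≈ 0.1380 of each dose.
At steady state, accumulation factor R = 1/(1 − e^(−kτ)) ≈ 1.1601.
Each bolus raises the concentration by D/Vd = 2135/112 ≈ 19.062 mcg/mL.
Steady-state peak Cmax,ss = C₀·R ≈ 19.062 × 1.1601 ≈ 22.114 mcg/mL.
One interval later, Cmin,ss = Cmax,ss·e^(−kτ) ≈ 22.114 × 0.1380 ≈ 3.052 mcg/mL.
Trough 3.1 mcg/mL vs MEC 4 mcg/mL: subtherapeutic.

3.1 mcg/mL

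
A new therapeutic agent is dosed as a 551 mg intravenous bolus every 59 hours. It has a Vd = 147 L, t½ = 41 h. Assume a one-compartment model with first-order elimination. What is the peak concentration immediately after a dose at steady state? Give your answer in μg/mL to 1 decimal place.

5.9 μg/mL

Over one 59-h interval, 59/41 ≈ 1.439 half-lives elapse, leaving f ≈ 0.3688 of each dose.
Accumulation ratio R = 1/(1 − f) ≈ 1/0.6312 ≈ 1.5843.
Single-dose peak C₀ = D/Vd = 551/147 ≈ 3.748 μg/mL.
Steady-state peak Cmax,ss = C₀·R ≈ 3.748 × 1.5843 ≈ 5.938 μg/mL.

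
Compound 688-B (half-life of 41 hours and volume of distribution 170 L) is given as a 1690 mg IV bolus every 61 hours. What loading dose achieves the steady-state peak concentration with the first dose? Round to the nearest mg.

2626 mg

f = (1/2)^(61/41) ≈ 0.356555; accumulation ratio R = 1/(1−f) ≈ 1.55413.
Loading dose to hit Cmax,ss on first dose: D_load = D_maint·R ≈ 1690 × 1.55413 ≈ 2626.48 mg.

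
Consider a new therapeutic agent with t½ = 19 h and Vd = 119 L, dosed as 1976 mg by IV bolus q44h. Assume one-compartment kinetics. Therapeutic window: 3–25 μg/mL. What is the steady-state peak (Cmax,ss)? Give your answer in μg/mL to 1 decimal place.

k = ln2/t½ = ln2/19 ≈ 0.036481 h⁻¹; fraction remaining f = e^(−kτ) = e^(−0.036481×44) ≈ 0.2009.
Accumulation ratio R = 1/(1 − f) ≈ 1/0.7991 ≈ 1.2514.
Each bolus raises the concentration by D/Vd = 1976/119 ≈ 16.605 μg/mL.
Cmax,ss = C₀/(1 − f) ≈ 16.605/0.7991 ≈ 20.780 μg/mL.
Peak 20.8 μg/mL vs MTC 25 μg/mL: below toxic threshold.

20.8 μg/mL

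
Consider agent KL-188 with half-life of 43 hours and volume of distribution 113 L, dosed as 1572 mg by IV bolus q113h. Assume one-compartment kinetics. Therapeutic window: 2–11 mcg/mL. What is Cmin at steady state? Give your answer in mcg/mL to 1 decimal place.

2.7 mcg/mL

k = ln2/t½ = ln2/43 ≈ 0.016120 h⁻¹; fraction remaining f = e^(−kτ) = e^(−0.016120×113) ≈ 0.1618.
Accumulation ratio R = 1/(1 − f) ≈ 1/0.8382 ≈ 1.1930.
Single-dose peak C₀ = D/Vd = 1572/113 ≈ 13.912 mcg/mL.
Cmax,ss = C₀/(1 − f) ≈ 13.912/0.8382 ≈ 16.597 mcg/mL.
Steady-state trough Cmin,ss = Cmax,ss·f ≈ 16.597 × 0.1618 ≈ 2.685 mcg/mL.
Trough 2.7 mcg/mL vs MEC 2 mcg/mL: adequate.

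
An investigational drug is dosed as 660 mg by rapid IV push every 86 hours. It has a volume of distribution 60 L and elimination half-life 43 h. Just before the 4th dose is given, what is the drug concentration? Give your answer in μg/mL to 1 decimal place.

f = (1/2)^(τ/t½) = (1/2)^(86/43) ≈ 0.2500.
C₀ = D/Vd = 660/60 ≈ 11.000 μg/mL.
Before the 4th dose, 3 doses have been given. Superposition: Cmin = C₀·(f + f² + … + f^3).
≈ 11.000 × (0.2500 + 0.0625 + 0.0156) ≈ 11.000 × 0.3281 ≈ 3.609 μg/mL.

3.6 μg/mL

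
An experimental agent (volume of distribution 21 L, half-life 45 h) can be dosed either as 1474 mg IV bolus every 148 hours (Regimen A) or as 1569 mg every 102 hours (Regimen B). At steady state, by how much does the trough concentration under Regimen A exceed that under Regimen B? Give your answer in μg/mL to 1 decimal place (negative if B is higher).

Regimen A: f = (1/2)^(148/45) ≈ 0.1023; Cmin,ss = (1474/21)·f/(1−f) ≈ 7.999 μg/mL.
Regimen B: f = (1/2)^(102/45) ≈ 0.2078; Cmin,ss = (1569/21)·f/(1−f) ≈ 19.598 μg/mL.
Difference ≈ 7.999 − 19.598 ≈ -11.599 μg/mL.

-11.6 μg/mL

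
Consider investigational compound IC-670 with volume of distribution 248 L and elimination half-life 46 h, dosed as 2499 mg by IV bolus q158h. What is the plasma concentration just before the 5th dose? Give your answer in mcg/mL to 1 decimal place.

f = (1/2)^(τ/t½) = (1/2)^(158/46) ≈ 0.0925.
C₀ = D/Vd = 2499/248 ≈ 10.077 mcg/mL.
Before the 5th dose, 4 doses have been given. Superposition: Cmin = C₀·(f + f² + … + f^4).
≈ 10.077 × (0.0925 + 0.0086 + 0.0008 + 0.0001) ≈ 10.077 × 0.1020 ≈ 1.028 mcg/mL.

1.0 mcg/mL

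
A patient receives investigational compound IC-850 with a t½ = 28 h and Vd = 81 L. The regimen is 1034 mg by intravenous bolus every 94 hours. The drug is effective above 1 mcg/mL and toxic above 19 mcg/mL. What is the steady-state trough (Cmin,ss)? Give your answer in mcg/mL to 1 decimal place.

1.4 mcg/mL

Over one 94-h interval, 94/28 ≈ 3.3571 half-lives elapse, leaving f ≈ 0.0976 of each dose.
At steady state, accumulation factor R = 1/(1 − e^(−kτ)) ≈ 1.1082.
Single-dose peak C₀ = D/Vd = 1034/81 ≈ 12.765 mcg/mL.
Cmax,ss = C₀/(1 − f) ≈ 12.765/0.9024 ≈ 14.146 mcg/mL.
One interval later, Cmin,ss = Cmax,ss·e^(−kτ) ≈ 14.146 × 0.0976 ≈ 1.381 mcg/mL.
Trough 1.4 mcg/mL vs MEC 1 mcg/mL: adequate.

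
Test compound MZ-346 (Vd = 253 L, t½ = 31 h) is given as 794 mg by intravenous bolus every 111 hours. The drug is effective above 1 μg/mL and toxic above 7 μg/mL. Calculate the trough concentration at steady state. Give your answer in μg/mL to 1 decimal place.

k = ln2/t½ = ln2/31 ≈ 0.022360 h⁻¹; fraction remaining f = e^(−kτ) = e^(−0.022360×111) ≈ 0.0836.
At steady state, accumulation factor R = 1/(1 − e^(−kτ)) ≈ 1.0912.
Single-dose peak C₀ = D/Vd = 794/253 ≈ 3.138 μg/mL.
Steady-state peak Cmax,ss = C₀·R ≈ 3.138 × 1.0912 ≈ 3.424 μg/mL.
Steady-state trough Cmin,ss = Cmax,ss·f ≈ 3.424 × 0.0836 ≈ 0.286 μg/mL.
Trough 0.3 μg/mL vs MEC 1 μg/mL: subtherapeutic.

0.3 μg/mL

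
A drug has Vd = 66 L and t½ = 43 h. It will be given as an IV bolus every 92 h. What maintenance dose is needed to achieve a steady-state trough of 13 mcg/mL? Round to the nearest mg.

2923 mg

τ/t½ = 92/43 ≈ 2.1395, so f = (1/2)^(92/43) ≈ 0.226953.
Cmin,ss = (D/Vd)·f/(1−f), so D = Cmin,ss·Vd·(1−f)/f.
D = 13 × 66 × (1−f)/f ≈ 13 × 66 × 3.40620 ≈ 2922.52 mg.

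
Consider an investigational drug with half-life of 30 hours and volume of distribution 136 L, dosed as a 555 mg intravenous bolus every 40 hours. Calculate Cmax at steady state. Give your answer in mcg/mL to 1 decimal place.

Over one 40-h interval, 40/30 ≈ 1.3333 half-lives elapse, leaving f ≈ 0.3969 of each dose.
Accumulation ratio R = 1/(1 − f) ≈ 1/0.6031 ≈ 1.6581.
Each bolus raises the concentration by D/Vd = 555/136 ≈ 4.081 mcg/mL.
Cmax,ss = C₀/(1 − f) ≈ 4.081/0.6031 ≈ 6.767 mcg/mL.

6.8 mcg/mL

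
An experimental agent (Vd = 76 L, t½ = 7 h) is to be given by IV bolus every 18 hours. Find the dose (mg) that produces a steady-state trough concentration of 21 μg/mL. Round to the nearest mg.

7891 mg

τ/t½ = 18/7 ≈ 2.5714, so f = (1/2)^(18/7) ≈ 0.168238.
Cmin,ss = (D/Vd)·f/(1−f), so D = Cmin,ss·Vd·(1−f)/f.
D = 21 × 76 × (1−f)/f ≈ 21 × 76 × 4.94396 ≈ 7890.56 mg.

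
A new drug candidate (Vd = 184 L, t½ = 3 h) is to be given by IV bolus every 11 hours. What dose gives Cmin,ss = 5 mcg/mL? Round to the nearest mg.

τ/t½ = 11/3 ≈ 3.6667, so f = (1/2)^(11/3) ≈ 0.078745.
Cmin,ss = (D/Vd)·f/(1−f), so D = Cmin,ss·Vd·(1−f)/f.
D = 5 × 184 × (1−f)/f ≈ 5 × 184 × 11.69922 ≈ 10763.28 mg.

10763 mg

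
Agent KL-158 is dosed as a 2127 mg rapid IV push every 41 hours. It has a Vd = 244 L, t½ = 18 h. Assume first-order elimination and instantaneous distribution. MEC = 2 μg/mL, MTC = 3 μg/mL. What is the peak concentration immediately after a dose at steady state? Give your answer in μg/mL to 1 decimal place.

11.0 μg/mL

Over one 41-h interval, 41/18 ≈ 2.2778 half-lives elapse, leaving f ≈ 0.2062 of each dose.
At steady state, accumulation factor R = 1/(1 − e^(−kτ)) ≈ 1.2598.
Each bolus raises the concentration by D/Vd = 2127/244 ≈ 8.717 μg/mL.
Steady-state peak Cmax,ss = C₀·R ≈ 8.717 × 1.2598 ≈ 10.982 μg/mL.
Peak 11.0 μg/mL vs MTC 3 μg/mL: exceeds toxic threshold.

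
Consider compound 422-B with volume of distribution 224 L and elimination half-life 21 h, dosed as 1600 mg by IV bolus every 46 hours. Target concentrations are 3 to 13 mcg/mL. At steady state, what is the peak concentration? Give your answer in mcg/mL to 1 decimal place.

τ/t½ = 46/21 ≈ 2.1905, so fraction remaining f = (1/2)^(46/21) ≈ 0.2191.
Accumulation ratio R = 1/(1 − f) ≈ 1/0.7809 ≈ 1.2806.
Single-dose peak C₀ = D/Vd = 1600/224 ≈ 7.143 mcg/mL.
Steady-state peak Cmax,ss = C₀·R ≈ 7.143 × 1.2806 ≈ 9.147 mcg/mL.
Peak 9.1 mcg/mL vs MTC 13 mcg/mL: below toxic threshold.

9.1 mcg/mL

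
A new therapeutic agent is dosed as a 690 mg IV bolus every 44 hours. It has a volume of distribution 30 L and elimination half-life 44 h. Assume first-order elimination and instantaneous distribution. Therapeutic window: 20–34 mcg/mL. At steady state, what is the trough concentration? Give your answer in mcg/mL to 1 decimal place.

τ = 44 h = 1 half-life, so f = (1/2)^1 = 0.5.
At steady state, R = 1/(1 − 0.5) = 2/1.
Single-dose peak C₀ = D/Vd = 690/30 = 23 mcg/mL.
Steady-state peak Cmax,ss = C₀·R = 23 × 2/1 ≈ 46.000 mcg/mL.
Steady-state trough Cmin,ss = Cmax,ss·f ≈ 46.000 × 0.5 ≈ 23.000 mcg/mL.
Trough 23.0 mcg/mL vs MEC 20 mcg/mL: adequate.

23.0 mcg/mL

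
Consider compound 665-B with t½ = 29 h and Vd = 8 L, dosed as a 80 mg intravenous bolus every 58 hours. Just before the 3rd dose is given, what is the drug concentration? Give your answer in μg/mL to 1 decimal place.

f = (1/2)^(τ/t½) = (1/2)^(58/29) ≈ 0.2500.
C₀ = D/Vd = 80/8 ≈ 10.000 μg/mL.
Before the 3rd dose, 2 doses have been given. Superposition: Cmin = C₀·(f + f²).
≈ 10.000 × (0.2500 + 0.0625) ≈ 10.000 × 0.3125 ≈ 3.125 μg/mL.

3.1 μg/mL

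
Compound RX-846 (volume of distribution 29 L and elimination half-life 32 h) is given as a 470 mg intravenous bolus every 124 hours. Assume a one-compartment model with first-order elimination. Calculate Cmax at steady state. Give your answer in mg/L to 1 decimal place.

17.4 mg/L

Over one 124-h interval, 124/32 ≈ 3.875 half-lives elapse, leaving f ≈ 0.0682 of each dose.
At steady state, accumulation factor R = 1/(1 − e^(−kτ)) ≈ 1.0732.
Single-dose peak C₀ = D/Vd = 470/29 ≈ 16.207 mg/L.
Cmax,ss = C₀/(1 − f) ≈ 16.207/0.9318 ≈ 17.393 mg/L.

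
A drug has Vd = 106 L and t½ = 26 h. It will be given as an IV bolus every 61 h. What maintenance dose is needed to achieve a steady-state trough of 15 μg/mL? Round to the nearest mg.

τ/t½ = 61/26 ≈ 2.3462, so f = (1/2)^(61/26) ≈ 0.196670.
Cmin,ss = (D/Vd)·f/(1−f), so D = Cmin,ss·Vd·(1−f)/f.
D = 15 × 106 × (1−f)/f ≈ 15 × 106 × 4.08466 ≈ 6494.61 mg.

6495 mg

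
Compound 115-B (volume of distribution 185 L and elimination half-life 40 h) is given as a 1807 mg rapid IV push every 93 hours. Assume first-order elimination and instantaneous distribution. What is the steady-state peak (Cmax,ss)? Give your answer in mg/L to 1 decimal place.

12.2 mg/L

τ/t½ = 93/40 ≈ 2.325, so fraction remaining f = (1/2)^(93/40) ≈ 0.1996.
At steady state, accumulation factor R = 1/(1 − e^(−kτ)) ≈ 1.2494.
Single-dose peak C₀ = D/Vd = 1807/185 ≈ 9.768 mg/L.
Steady-state peak Cmax,ss = C₀·R ≈ 9.768 × 1.2494 ≈ 12.204 mg/L.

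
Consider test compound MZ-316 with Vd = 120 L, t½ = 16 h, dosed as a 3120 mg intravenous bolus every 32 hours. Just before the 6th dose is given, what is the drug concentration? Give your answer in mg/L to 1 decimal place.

f = (1/2)^(τ/t½) = (1/2)^(32/16) ≈ 0.2500.
C₀ = D/Vd = 3120/120 ≈ 26.000 mg/L.
Before the 6th dose, 5 doses have been given. Superposition: Cmin = C₀·(f + f² + … + f^5).
≈ 26.000 × (0.2500 + 0.0625 + 0.0156 + 0.0039 + 0.0010) ≈ 26.000 × 0.3330 ≈ 8.658 mg/L.

8.7 mg/L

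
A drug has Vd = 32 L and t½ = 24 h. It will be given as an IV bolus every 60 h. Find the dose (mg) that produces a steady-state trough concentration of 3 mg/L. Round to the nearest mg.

447 mg

τ/t½ = 60/24 ≈ 2.5, so f = (1/2)^(60/24) ≈ 0.176777.
Cmin,ss = (D/Vd)·f/(1−f), so D = Cmin,ss·Vd·(1−f)/f.
D = 3 × 32 × (1−f)/f ≈ 3 × 32 × 4.65684 ≈ 447.06 mg.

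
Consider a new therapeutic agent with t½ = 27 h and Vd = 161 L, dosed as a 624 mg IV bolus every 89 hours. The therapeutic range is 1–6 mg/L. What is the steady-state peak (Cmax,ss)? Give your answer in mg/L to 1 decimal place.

4.3 mg/L

k = ln2/t½ = ln2/27 ≈ 0.025672 h⁻¹; fraction remaining f = e^(−kτ) = e^(−0.025672×89) ≈ 0.1018.
At steady state, accumulation factor R = 1/(1 − e^(−kτ)) ≈ 1.1133.
Single-dose peak C₀ = D/Vd = 624/161 ≈ 3.876 mg/L.
Steady-state peak Cmax,ss = C₀·R ≈ 3.876 × 1.1133 ≈ 4.315 mg/L.
Peak 4.3 mg/L vs MTC 6 mg/L: below toxic threshold.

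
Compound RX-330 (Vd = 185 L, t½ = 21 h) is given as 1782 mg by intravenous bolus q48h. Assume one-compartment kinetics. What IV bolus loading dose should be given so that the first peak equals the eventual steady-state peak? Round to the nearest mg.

f = (1/2)^(48/21) ≈ 0.205084; accumulation ratio R = 1/(1−f) ≈ 1.25799.
Loading dose to hit Cmax,ss on first dose: D_load = D_maint·R ≈ 1782 × 1.25799 ≈ 2241.74 mg.

2242 mg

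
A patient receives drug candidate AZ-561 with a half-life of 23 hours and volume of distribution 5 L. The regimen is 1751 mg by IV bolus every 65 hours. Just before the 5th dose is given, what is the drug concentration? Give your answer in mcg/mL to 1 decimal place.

f = (1/2)^(τ/t½) = (1/2)^(65/23) ≈ 0.1410.
C₀ = D/Vd = 1751/5 ≈ 350.200 mcg/mL.
Before the 5th dose, 4 doses have been given. Superposition: Cmin = C₀·(f + f² + … + f^4).
≈ 350.200 × (0.1410 + 0.0199 + 0.0028 + 0.0004) ≈ 350.200 × 0.1641 ≈ 57.468 mcg/mL.

57.5 mcg/mL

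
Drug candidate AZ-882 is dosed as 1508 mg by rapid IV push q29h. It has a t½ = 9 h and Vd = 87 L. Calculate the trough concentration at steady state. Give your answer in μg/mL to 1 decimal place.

τ/t½ = 29/9 ≈ 3.2222, so fraction remaining f = (1/2)^(29/9) ≈ 0.1072.
Accumulation ratio R = 1/(1 − f) ≈ 1/0.8928 ≈ 1.1201.
Single-dose peak C₀ = D/Vd = 1508/87 ≈ 17.333 μg/mL.
Steady-state peak Cmax,ss = C₀·R ≈ 17.333 × 1.1201 ≈ 19.415 μg/mL.
Steady-state trough Cmin,ss = Cmax,ss·f ≈ 19.415 × 0.1072 ≈ 2.081 μg/mL.

2.1 μg/mL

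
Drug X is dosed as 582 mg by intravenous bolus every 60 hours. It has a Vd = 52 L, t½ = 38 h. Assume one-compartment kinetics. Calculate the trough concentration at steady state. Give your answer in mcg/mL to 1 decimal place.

5.6 mcg/mL

Over one 60-h interval, 60/38 ≈ 1.5789 half-lives elapse, leaving f ≈ 0.3347 of each dose.
Each bolus raises the concentration by D/Vd = 582/52 ≈ 11.192 mcg/mL.
Steady-state trough Cmin,ss = C₀·f/(1−f) ≈ 11.192 × 0.3347/0.6653 ≈ 5.630 mcg/mL.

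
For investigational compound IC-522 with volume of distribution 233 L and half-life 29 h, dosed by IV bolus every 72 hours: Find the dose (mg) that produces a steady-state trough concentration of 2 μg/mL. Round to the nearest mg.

2139 mg

τ/t½ = 72/29 ≈ 2.4828, so f = (1/2)^(72/29) ≈ 0.178902.
Cmin,ss = (D/Vd)·f/(1−f), so D = Cmin,ss·Vd·(1−f)/f.
D = 2 × 233 × (1−f)/f ≈ 2 × 233 × 4.58965 ≈ 2138.78 mg.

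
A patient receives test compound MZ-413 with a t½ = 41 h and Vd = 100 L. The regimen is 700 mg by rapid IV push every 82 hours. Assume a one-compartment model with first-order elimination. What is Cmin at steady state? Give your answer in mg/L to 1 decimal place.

τ = 82 h = 2 half-lives, so f = (1/2)^2 = 0.25.
Accumulation ratio R = 1/(1 − f) = 1/0.75 = 4/3.
Single-dose peak C₀ = D/Vd = 700/100 = 7 mg/L.
Steady-state peak Cmax,ss = C₀·R = 7 × 4/3 ≈ 9.333 mg/L.
Steady-state trough Cmin,ss = Cmax,ss·f ≈ 9.333 × 0.25 ≈ 2.333 mg/L.

2.3 mg/L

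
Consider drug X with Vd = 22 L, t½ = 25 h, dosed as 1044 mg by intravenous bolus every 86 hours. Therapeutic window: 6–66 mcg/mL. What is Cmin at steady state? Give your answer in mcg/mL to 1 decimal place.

4.8 mcg/mL

Over one 86-h interval, 86/25 ≈ 3.44 half-lives elapse, leaving f ≈ 0.0921 of each dose.
Each bolus raises the concentration by D/Vd = 1044/22 ≈ 47.455 mcg/mL.
Steady-state trough Cmin,ss = C₀·f/(1−f) ≈ 47.455 × 0.0921/0.9079 ≈ 4.814 mcg/mL.
Trough 4.8 mcg/mL vs MEC 6 mcg/mL: subtherapeutic.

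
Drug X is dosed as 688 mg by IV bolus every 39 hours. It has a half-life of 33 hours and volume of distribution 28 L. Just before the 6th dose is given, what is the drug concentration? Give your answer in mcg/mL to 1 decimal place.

19.0 mcg/mL

f = (1/2)^(τ/t½) = (1/2)^(39/33) ≈ 0.4408.
C₀ = D/Vd = 688/28 ≈ 24.571 mcg/mL.
Before the 6th dose, 5 doses have been given. Superposition: Cmin = C₀·(f + f² + … + f^5).
≈ 24.571 × (0.4408 + 0.1943 + 0.0856 + 0.0378 + 0.0166) ≈ 24.571 × 0.7751 ≈ 19.045 mcg/mL.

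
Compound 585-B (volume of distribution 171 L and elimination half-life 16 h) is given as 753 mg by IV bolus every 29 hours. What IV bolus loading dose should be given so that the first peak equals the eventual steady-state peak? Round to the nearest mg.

f = (1/2)^(29/16) ≈ 0.284697; accumulation ratio R = 1/(1−f) ≈ 1.39801.
Loading dose to hit Cmax,ss on first dose: D_load = D_maint·R ≈ 753 × 1.39801 ≈ 1052.70 mg.

1053 mg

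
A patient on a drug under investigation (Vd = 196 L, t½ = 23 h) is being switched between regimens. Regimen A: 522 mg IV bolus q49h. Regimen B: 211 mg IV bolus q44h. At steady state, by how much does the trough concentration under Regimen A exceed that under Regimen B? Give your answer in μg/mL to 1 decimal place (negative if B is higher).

0.4 μg/mL

Regimen A: f = (1/2)^(49/23) ≈ 0.2284; Cmin,ss = (522/196)·f/(1−f) ≈ 0.788 μg/mL.
Regimen B: f = (1/2)^(44/23) ≈ 0.2655; Cmin,ss = (211/196)·f/(1−f) ≈ 0.389 μg/mL.
Difference ≈ 0.788 − 0.389 ≈ 0.399 μg/mL.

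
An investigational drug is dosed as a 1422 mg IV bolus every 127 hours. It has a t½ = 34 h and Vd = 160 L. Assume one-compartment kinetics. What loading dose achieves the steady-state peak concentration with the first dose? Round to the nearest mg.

f = (1/2)^(127/34) ≈ 0.075087; accumulation ratio R = 1/(1−f) ≈ 1.08118.
Loading dose to hit Cmax,ss on first dose: D_load = D_maint·R ≈ 1422 × 1.08118 ≈ 1537.44 mg.

1537 mg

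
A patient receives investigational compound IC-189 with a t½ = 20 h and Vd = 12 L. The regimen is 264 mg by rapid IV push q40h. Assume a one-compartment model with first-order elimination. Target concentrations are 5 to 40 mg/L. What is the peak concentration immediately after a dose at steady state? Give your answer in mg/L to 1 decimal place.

29.3 mg/L

τ = 40 h = 2 half-lives, so f = (1/2)^2 = 0.25.
At steady state, R = 1/(1 − 0.25) = 4/3.
Single-dose peak C₀ = D/Vd = 264/12 = 22 mg/L.
Steady-state peak Cmax,ss = C₀·R = 22 × 4/3 ≈ 29.333 mg/L.
Peak 29.3 mg/L vs MTC 40 mg/L: below toxic threshold.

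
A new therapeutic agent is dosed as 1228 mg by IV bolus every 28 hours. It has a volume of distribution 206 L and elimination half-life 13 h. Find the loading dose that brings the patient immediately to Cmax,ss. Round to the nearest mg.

1584 mg

f = (1/2)^(28/13) ≈ 0.224713; accumulation ratio R = 1/(1−f) ≈ 1.28984.
Loading dose to hit Cmax,ss on first dose: D_load = D_maint·R ≈ 1228 × 1.28984 ≈ 1583.92 mg.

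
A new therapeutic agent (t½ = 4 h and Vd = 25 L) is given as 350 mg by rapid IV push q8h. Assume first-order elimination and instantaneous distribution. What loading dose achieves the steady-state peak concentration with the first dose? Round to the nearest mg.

467 mg

f = (1/2)^(8/4) ≈ 0.250000; accumulation ratio R = 1/(1−f) ≈ 1.33333.
Loading dose to hit Cmax,ss on first dose: D_load = D_maint·R ≈ 350 × 1.33333 ≈ 466.67 mg.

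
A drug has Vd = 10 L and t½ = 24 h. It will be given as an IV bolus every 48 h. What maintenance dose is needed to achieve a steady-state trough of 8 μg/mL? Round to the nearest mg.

240 mg

τ/t½ = 48/24 ≈ 2, so f = (1/2)^(48/24) ≈ 0.250000.
Cmin,ss = (D/Vd)·f/(1−f), so D = Cmin,ss·Vd·(1−f)/f.
D = 8 × 10 × (1−f)/f ≈ 8 × 10 × 3.00000 ≈ 240.00 mg.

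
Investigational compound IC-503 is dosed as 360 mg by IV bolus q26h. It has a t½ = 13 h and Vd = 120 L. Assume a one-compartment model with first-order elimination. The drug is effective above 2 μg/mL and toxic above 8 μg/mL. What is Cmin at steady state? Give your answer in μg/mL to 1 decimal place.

1.0 μg/mL

The dosing interval is 2 half-lives, so f = 2^(−2) = 0.25.
At steady state, R = 1/(1 − 0.25) = 4/3.
Single-dose peak C₀ = D/Vd = 360/120 = 3 μg/mL.
Steady-state peak Cmax,ss = C₀·R = 3 × 4/3 ≈ 4.000 μg/mL.
Steady-state trough Cmin,ss = Cmax,ss·f ≈ 4.000 × 0.25 ≈ 1.000 μg/mL.
Trough 1.0 μg/mL vs MEC 2 μg/mL: subtherapeutic.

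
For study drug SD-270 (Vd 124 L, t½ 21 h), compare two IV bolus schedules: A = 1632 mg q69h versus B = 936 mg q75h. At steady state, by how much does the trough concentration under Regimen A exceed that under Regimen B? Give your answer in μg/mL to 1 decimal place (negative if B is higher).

Regimen A: f = (1/2)^(69/21) ≈ 0.1025; Cmin,ss = (1632/124)·f/(1−f) ≈ 1.503 μg/mL.
Regimen B: f = (1/2)^(75/21) ≈ 0.0841; Cmin,ss = (936/124)·f/(1−f) ≈ 0.693 μg/mL.
Difference ≈ 1.503 − 0.693 ≈ 0.810 μg/mL.

0.8 μg/mL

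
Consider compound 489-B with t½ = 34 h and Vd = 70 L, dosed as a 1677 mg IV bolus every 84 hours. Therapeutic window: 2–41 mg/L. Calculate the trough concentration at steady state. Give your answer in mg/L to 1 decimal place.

5.3 mg/L

Over one 84-h interval, 84/34 ≈ 2.4706 half-lives elapse, leaving f ≈ 0.1804 of each dose.
Accumulation ratio R = 1/(1 − f) ≈ 1/0.8196 ≈ 1.2201.
Single-dose peak C₀ = D/Vd = 1677/70 ≈ 23.957 mg/L.
Steady-state peak Cmax,ss = C₀·R ≈ 23.957 × 1.2201 ≈ 29.230 mg/L.
Steady-state trough Cmin,ss = Cmax,ss·f ≈ 29.230 × 0.1804 ≈ 5.273 mg/L.
Trough 5.3 mg/L vs MEC 2 mg/L: adequate.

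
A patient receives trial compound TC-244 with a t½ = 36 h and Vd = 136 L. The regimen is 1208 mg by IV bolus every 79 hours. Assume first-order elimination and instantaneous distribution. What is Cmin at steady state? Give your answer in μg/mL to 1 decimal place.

2.5 μg/mL

Over one 79-h interval, 79/36 ≈ 2.1944 half-lives elapse, leaving f ≈ 0.2185 of each dose.
Single-dose peak C₀ = D/Vd = 1208/136 ≈ 8.882 μg/mL.
Steady-state trough Cmin,ss = C₀·f/(1−f) ≈ 8.882 × 0.2185/0.7815 ≈ 2.483 μg/mL.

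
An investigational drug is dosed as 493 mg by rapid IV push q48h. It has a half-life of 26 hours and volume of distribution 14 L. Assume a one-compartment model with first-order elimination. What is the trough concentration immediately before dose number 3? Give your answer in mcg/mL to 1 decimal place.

f = (1/2)^(τ/t½) = (1/2)^(48/26) ≈ 0.2781.
C₀ = D/Vd = 493/14 ≈ 35.214 mcg/mL.
Before the 3rd dose, 2 doses have been given. Superposition: Cmin = C₀·(f + f²).
≈ 35.214 × (0.2781 + 0.0773) ≈ 35.214 × 0.3554 ≈ 12.515 mcg/mL.

12.5 mcg/mL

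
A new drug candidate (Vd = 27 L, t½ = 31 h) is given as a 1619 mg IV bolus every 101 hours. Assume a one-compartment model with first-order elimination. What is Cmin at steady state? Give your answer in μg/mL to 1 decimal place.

τ/t½ = 101/31 ≈ 3.2581, so fraction remaining f = (1/2)^(101/31) ≈ 0.1045.
At steady state, accumulation factor R = 1/(1 − e^(−kτ)) ≈ 1.1167.
Single-dose peak C₀ = D/Vd = 1619/27 ≈ 59.963 μg/mL.
Cmax,ss = C₀/(1 − f) ≈ 59.963/0.8955 ≈ 66.960 μg/mL.
Steady-state trough Cmin,ss = Cmax,ss·f ≈ 66.960 × 0.1045 ≈ 6.997 μg/mL.

7.0 μg/mL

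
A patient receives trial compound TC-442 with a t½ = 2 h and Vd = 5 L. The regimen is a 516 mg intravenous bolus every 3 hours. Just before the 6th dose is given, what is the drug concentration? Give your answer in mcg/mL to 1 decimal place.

f = (1/2)^(τ/t½) = (1/2)^(3/2) ≈ 0.3536.
C₀ = D/Vd = 516/5 ≈ 103.200 mcg/mL.
Before the 6th dose, 5 doses have been given. Superposition: Cmin = C₀·(f + f² + … + f^5).
≈ 103.200 × (0.3536 + 0.1250 + 0.0442 + 0.0156 + 0.0055) ≈ 103.200 × 0.5439 ≈ 56.130 mcg/mL.

56.1 mcg/mL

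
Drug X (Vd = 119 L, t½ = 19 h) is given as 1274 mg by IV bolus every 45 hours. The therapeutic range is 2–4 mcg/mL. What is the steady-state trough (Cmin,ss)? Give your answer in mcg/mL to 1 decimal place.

2.6 mcg/mL

Over one 45-h interval, 45/19 ≈ 2.3684 half-lives elapse, leaving f ≈ 0.1937 of each dose.
At steady state, accumulation factor R = 1/(1 − e^(−kτ)) ≈ 1.2402.
Each bolus raises the concentration by D/Vd = 1274/119 ≈ 10.706 mcg/mL.
Steady-state peak Cmax,ss = C₀·R ≈ 10.706 × 1.2402 ≈ 13.278 mcg/mL.
Steady-state trough Cmin,ss = Cmax,ss·f ≈ 13.278 × 0.1937 ≈ 2.572 mcg/mL.
Trough 2.6 mcg/mL vs MEC 2 mcg/mL: adequate.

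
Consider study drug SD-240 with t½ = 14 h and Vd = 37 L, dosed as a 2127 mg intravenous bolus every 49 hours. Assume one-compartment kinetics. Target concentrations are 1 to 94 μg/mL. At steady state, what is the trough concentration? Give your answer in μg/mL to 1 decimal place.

τ/t½ = 49/14 ≈ 3.5, so fraction remaining f = (1/2)^(49/14) ≈ 0.0884.
At steady state, accumulation factor R = 1/(1 − e^(−kτ)) ≈ 1.0970.
Single-dose peak C₀ = D/Vd = 2127/37 ≈ 57.486 μg/mL.
Steady-state peak Cmax,ss = C₀·R ≈ 57.486 × 1.0970 ≈ 63.062 μg/mL.
Steady-state trough Cmin,ss = Cmax,ss·f ≈ 63.062 × 0.0884 ≈ 5.575 μg/mL.
Trough 5.6 μg/mL vs MEC 1 μg/mL: adequate.

5.6 μg/mL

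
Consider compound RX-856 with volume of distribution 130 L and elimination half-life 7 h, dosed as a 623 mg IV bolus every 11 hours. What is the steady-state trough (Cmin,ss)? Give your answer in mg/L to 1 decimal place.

2.4 mg/L

k = ln2/t½ = ln2/7 ≈ 0.099021 h⁻¹; fraction remaining f = e^(−kτ) = e^(−0.099021×11) ≈ 0.3365.
Each bolus raises the concentration by D/Vd = 623/130 ≈ 4.792 mg/L.
Steady-state trough Cmin,ss = C₀·f/(1−f) ≈ 4.792 × 0.3365/0.6635 ≈ 2.430 mg/L.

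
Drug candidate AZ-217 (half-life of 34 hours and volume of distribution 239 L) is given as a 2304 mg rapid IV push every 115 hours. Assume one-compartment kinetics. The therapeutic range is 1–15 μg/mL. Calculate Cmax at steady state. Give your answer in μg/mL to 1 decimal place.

Over one 115-h interval, 115/34 ≈ 3.3824 half-lives elapse, leaving f ≈ 0.0959 of each dose.
At steady state, accumulation factor R = 1/(1 − e^(−kτ)) ≈ 1.1061.
Single-dose peak C₀ = D/Vd = 2304/239 ≈ 9.640 μg/mL.
Steady-state peak Cmax,ss = C₀·R ≈ 9.640 × 1.1061 ≈ 10.663 μg/mL.
Peak 10.7 μg/mL vs MTC 15 μg/mL: below toxic threshold.

10.7 μg/mL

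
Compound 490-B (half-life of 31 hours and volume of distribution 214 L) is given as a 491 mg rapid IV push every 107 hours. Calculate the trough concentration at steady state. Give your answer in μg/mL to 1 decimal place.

0.2 μg/mL

k = ln2/t½ = ln2/31 ≈ 0.022360 h⁻¹; fraction remaining f = e^(−kτ) = e^(−0.022360×107) ≈ 0.0914.
At steady state, accumulation factor R = 1/(1 − e^(−kτ)) ≈ 1.1006.
Single-dose peak C₀ = D/Vd = 491/214 ≈ 2.294 μg/mL.
Steady-state peak Cmax,ss = C₀·R ≈ 2.294 × 1.1006 ≈ 2.525 μg/mL.
Steady-state trough Cmin,ss = Cmax,ss·f ≈ 2.525 × 0.0914 ≈ 0.231 μg/mL.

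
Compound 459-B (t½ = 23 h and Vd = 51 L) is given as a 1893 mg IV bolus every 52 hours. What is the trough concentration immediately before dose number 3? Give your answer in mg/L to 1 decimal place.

f = (1/2)^(τ/t½) = (1/2)^(52/23) ≈ 0.2086.
C₀ = D/Vd = 1893/51 ≈ 37.118 mg/L.
Before the 3rd dose, 2 doses have been given. Superposition: Cmin = C₀·(f + f²).
≈ 37.118 × (0.2086 + 0.0435) ≈ 37.118 × 0.2521 ≈ 9.357 mg/L.

9.4 mg/L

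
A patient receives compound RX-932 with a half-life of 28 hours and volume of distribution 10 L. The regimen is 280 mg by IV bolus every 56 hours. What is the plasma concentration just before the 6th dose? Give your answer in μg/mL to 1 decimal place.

9.3 μg/mL

f = (1/2)^(τ/t½) = (1/2)^(56/28) ≈ 0.2500.
C₀ = D/Vd = 280/10 ≈ 28.000 μg/mL.
Before the 6th dose, 5 doses have been given. Superposition: Cmin = C₀·(f + f² + … + f^5).
≈ 28.000 × (0.2500 + 0.0625 + 0.0156 + 0.0039 + 0.0010) ≈ 28.000 × 0.3330 ≈ 9.324 μg/mL.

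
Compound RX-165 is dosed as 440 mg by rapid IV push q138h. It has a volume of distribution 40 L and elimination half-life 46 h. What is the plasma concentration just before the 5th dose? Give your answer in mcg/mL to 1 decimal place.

f = (1/2)^(τ/t½) = (1/2)^(138/46) ≈ 0.1250.
C₀ = D/Vd = 440/40 ≈ 11.000 mcg/mL.
Before the 5th dose, 4 doses have been given. Superposition: Cmin = C₀·(f + f² + … + f^4).
≈ 11.000 × (0.1250 + 0.0156 + 0.0020 + 0.0002) ≈ 11.000 × 0.1428 ≈ 1.571 mcg/mL.

1.6 mcg/mL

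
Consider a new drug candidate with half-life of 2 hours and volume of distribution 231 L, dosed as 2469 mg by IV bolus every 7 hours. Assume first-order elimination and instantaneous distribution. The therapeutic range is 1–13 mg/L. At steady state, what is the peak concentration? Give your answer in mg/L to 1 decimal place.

11.7 mg/L

k = ln2/t½ = ln2/2 ≈ 0.346574 h⁻¹; fraction remaining f = e^(−kτ) = e^(−0.346574×7) ≈ 0.0884.
Accumulation ratio R = 1/(1 − f) ≈ 1/0.9116 ≈ 1.0970.
Each bolus raises the concentration by D/Vd = 2469/231 ≈ 10.688 mg/L.
Steady-state peak Cmax,ss = C₀·R ≈ 10.688 × 1.0970 ≈ 11.725 mg/L.
Peak 11.7 mg/L vs MTC 13 mg/L: below toxic threshold.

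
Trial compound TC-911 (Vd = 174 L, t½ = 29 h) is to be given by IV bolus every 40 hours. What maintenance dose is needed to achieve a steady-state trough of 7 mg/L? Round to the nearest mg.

τ/t½ = 40/29 ≈ 1.3793, so f = (1/2)^(40/29) ≈ 0.384403.
Cmin,ss = (D/Vd)·f/(1−f), so D = Cmin,ss·Vd·(1−f)/f.
D = 7 × 174 × (1−f)/f ≈ 7 × 174 × 1.60144 ≈ 1950.55 mg.

1951 mg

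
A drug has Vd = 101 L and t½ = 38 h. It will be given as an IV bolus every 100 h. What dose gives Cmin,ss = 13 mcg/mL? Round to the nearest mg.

6824 mg

τ/t½ = 100/38 ≈ 2.6316, so f = (1/2)^(100/38) ≈ 0.161367.
Cmin,ss = (D/Vd)·f/(1−f), so D = Cmin,ss·Vd·(1−f)/f.
D = 13 × 101 × (1−f)/f ≈ 13 × 101 × 5.19705 ≈ 6823.73 mg.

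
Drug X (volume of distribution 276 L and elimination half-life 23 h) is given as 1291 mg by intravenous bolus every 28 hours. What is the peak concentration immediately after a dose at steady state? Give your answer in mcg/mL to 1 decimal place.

τ/t½ = 28/23 ≈ 1.2174, so fraction remaining f = (1/2)^(28/23) ≈ 0.4301.
Accumulation ratio R = 1/(1 − f) ≈ 1/0.5699 ≈ 1.7547.
Each bolus raises the concentration by D/Vd = 1291/276 ≈ 4.678 mcg/mL.
Steady-state peak Cmax,ss = C₀·R ≈ 4.678 × 1.7547 ≈ 8.208 mcg/mL.

8.2 mcg/mL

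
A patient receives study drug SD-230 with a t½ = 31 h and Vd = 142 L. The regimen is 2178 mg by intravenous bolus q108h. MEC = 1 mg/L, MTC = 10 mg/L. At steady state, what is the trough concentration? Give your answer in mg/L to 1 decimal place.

k = ln2/t½ = ln2/31 ≈ 0.022360 h⁻¹; fraction remaining f = e^(−kτ) = e^(−0.022360×108) ≈ 0.0894.
Single-dose peak C₀ = D/Vd = 2178/142 ≈ 15.338 mg/L.
Steady-state trough Cmin,ss = C₀·f/(1−f) ≈ 15.338 × 0.0894/0.9106 ≈ 1.506 mg/L.
Trough 1.5 mg/L vs MEC 1 mg/L: adequate.

1.5 mg/L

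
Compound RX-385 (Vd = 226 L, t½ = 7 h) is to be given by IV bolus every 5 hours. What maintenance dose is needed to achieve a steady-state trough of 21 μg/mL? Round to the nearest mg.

τ/t½ = 5/7 ≈ 0.71429, so f = (1/2)^(5/7) ≈ 0.609507.
Cmin,ss = (D/Vd)·f/(1−f), so D = Cmin,ss·Vd·(1−f)/f.
D = 21 × 226 × (1−f)/f ≈ 21 × 226 × 0.64067 ≈ 3040.62 mg.

3041 mg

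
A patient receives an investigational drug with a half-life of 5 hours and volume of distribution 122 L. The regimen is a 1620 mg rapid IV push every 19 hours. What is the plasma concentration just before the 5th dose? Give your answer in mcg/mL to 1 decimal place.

f = (1/2)^(τ/t½) = (1/2)^(19/5) ≈ 0.0718.
C₀ = D/Vd = 1620/122 ≈ 13.279 mcg/mL.
Before the 5th dose, 4 doses have been given. Superposition: Cmin = C₀·(f + f² + … + f^4).
≈ 13.279 × (0.0718 + 0.0052 + 0.0004 + 0.0000) ≈ 13.279 × 0.0774 ≈ 1.028 mcg/mL.

1.0 mcg/mL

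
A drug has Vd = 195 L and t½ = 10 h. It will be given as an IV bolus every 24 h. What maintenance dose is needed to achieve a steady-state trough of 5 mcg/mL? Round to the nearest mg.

τ/t½ = 24/10 ≈ 2.4, so f = (1/2)^(24/10) ≈ 0.189465.
Cmin,ss = (D/Vd)·f/(1−f), so D = Cmin,ss·Vd·(1−f)/f.
D = 5 × 195 × (1−f)/f ≈ 5 × 195 × 4.27802 ≈ 4171.07 mg.

4171 mg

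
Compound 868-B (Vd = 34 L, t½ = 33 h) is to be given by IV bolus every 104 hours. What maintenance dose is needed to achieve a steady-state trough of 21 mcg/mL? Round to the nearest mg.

τ/t½ = 104/33 ≈ 3.1515, so f = (1/2)^(104/33) ≈ 0.112538.
Cmin,ss = (D/Vd)·f/(1−f), so D = Cmin,ss·Vd·(1−f)/f.
D = 21 × 34 × (1−f)/f ≈ 21 × 34 × 7.88589 ≈ 5630.53 mg.

5631 mg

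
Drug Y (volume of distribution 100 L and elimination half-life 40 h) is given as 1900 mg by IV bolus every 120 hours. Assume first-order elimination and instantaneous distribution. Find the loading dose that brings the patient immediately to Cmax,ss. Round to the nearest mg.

2171 mg

f = (1/2)^(120/40) ≈ 0.125000; accumulation ratio R = 1/(1−f) ≈ 1.14286.
Loading dose to hit Cmax,ss on first dose: D_load = D_maint·R ≈ 1900 × 1.14286 ≈ 2171.43 mg.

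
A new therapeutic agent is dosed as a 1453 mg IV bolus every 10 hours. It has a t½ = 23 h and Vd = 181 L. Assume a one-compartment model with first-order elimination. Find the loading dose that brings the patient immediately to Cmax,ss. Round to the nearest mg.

5584 mg

f = (1/2)^(10/23) ≈ 0.739805; accumulation ratio R = 1/(1−f) ≈ 3.84327.
Loading dose to hit Cmax,ss on first dose: D_load = D_maint·R ≈ 1453 × 3.84327 ≈ 5584.27 mg.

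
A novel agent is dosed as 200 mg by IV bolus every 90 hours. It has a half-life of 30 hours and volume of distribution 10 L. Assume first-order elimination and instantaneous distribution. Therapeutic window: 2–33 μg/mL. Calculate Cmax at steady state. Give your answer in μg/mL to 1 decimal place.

22.9 μg/mL

τ = 90 h = 3 half-lives, so f = (1/2)^3 = 0.125.
At steady state, R = 1/(1 − 0.125) = 8/7.
Single-dose peak C₀ = D/Vd = 200/10 = 20 μg/mL.
Steady-state peak Cmax,ss = C₀·R = 20 × 8/7 ≈ 22.857 μg/mL.
Peak 22.9 μg/mL vs MTC 33 μg/mL: below toxic threshold.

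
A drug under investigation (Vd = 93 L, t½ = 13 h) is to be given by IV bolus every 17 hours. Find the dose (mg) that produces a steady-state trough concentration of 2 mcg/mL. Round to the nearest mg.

274 mg

τ/t½ = 17/13 ≈ 1.3077, so f = (1/2)^(17/13) ≈ 0.403967.
Cmin,ss = (D/Vd)·f/(1−f), so D = Cmin,ss·Vd·(1−f)/f.
D = 2 × 93 × (1−f)/f ≈ 2 × 93 × 1.47545 ≈ 274.43 mg.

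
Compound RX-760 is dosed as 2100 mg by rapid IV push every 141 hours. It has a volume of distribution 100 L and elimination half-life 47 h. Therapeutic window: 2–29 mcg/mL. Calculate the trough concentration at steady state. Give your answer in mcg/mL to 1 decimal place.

τ = 141 h = 3 half-lives, so f = (1/2)^3 = 0.125.
At steady state, R = 1/(1 − 0.125) = 8/7.
Single-dose peak C₀ = D/Vd = 2100/100 = 21 mcg/mL.
Steady-state peak Cmax,ss = C₀·R = 21 × 8/7 ≈ 24.000 mcg/mL.
Steady-state trough Cmin,ss = Cmax,ss·f ≈ 24.000 × 0.125 ≈ 3.000 mcg/mL.
Trough 3.0 mcg/mL vs MEC 2 mcg/mL: adequate.

3.0 mcg/mL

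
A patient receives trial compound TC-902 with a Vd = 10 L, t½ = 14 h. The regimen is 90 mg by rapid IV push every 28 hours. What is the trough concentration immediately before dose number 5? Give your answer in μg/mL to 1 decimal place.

3.0 μg/mL

f = (1/2)^(τ/t½) = (1/2)^(28/14) ≈ 0.2500.
C₀ = D/Vd = 90/10 ≈ 9.000 μg/mL.
Before the 5th dose, 4 doses have been given. Superposition: Cmin = C₀·(f + f² + … + f^4).
≈ 9.000 × (0.2500 + 0.0625 + 0.0156 + 0.0039) ≈ 9.000 × 0.3320 ≈ 2.988 μg/mL.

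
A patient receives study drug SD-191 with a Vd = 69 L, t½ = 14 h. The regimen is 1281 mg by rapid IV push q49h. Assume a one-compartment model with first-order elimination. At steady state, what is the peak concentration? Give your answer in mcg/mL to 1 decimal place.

k = ln2/t½ = ln2/14 ≈ 0.049511 h⁻¹; fraction remaining f = e^(−kτ) = e^(−0.049511×49) ≈ 0.0884.
Accumulation ratio R = 1/(1 − f) ≈ 1/0.9116 ≈ 1.0970.
Single-dose peak C₀ = D/Vd = 1281/69 ≈ 18.565 mcg/mL.
Steady-state peak Cmax,ss = C₀·R ≈ 18.565 × 1.0970 ≈ 20.366 mcg/mL.

20.4 mcg/mL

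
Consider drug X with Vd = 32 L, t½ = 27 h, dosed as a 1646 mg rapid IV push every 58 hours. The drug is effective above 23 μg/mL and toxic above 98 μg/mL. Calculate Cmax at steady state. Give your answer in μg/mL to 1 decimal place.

66.4 μg/mL

k = ln2/t½ = ln2/27 ≈ 0.025672 h⁻¹; fraction remaining f = e^(−kτ) = e^(−0.025672×58) ≈ 0.2256.
At steady state, accumulation factor R = 1/(1 − e^(−kτ)) ≈ 1.2913.
Single-dose peak C₀ = D/Vd = 1646/32 ≈ 51.438 μg/mL.
Steady-state peak Cmax,ss = C₀·R ≈ 51.438 × 1.2913 ≈ 66.422 μg/mL.
Peak 66.4 μg/mL vs MTC 98 μg/mL: below toxic threshold.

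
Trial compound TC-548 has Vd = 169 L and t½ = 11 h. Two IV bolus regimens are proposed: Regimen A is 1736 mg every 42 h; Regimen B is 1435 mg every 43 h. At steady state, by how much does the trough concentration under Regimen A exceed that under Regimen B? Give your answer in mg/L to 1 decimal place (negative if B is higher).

Regimen A: f = (1/2)^(42/11) ≈ 0.0709; Cmin,ss = (1736/169)·f/(1−f) ≈ 0.784 mg/L.
Regimen B: f = (1/2)^(43/11) ≈ 0.0666; Cmin,ss = (1435/169)·f/(1−f) ≈ 0.606 mg/L.
Difference ≈ 0.784 − 0.606 ≈ 0.178 mg/L.

0.2 mg/L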